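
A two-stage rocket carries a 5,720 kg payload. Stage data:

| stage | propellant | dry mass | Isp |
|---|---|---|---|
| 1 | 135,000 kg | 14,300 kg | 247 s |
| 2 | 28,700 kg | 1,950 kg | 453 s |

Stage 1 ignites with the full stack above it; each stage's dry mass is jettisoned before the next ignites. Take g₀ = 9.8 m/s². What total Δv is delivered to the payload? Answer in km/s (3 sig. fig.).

Ignition mass of stage 1 = 135,000+14,300 + 28,700+1,950 + 5,720 = 185,670 kg.
Stage 1: m₀ = 185,670 kg, m_f = 185,670 − 135,000 = 50,670 kg; Δv = 247×9.8×ln(3.664) = 2420.6×1.2986 ≈ 3143 m/s.
Stage 2: m₀ = 36,370 kg, m_f = 36,370 − 28,700 = 7,670 kg; Δv = 453×9.8×ln(4.742) = 4439.4×1.5564 ≈ 6910 m/s.
Total Δv = 3143 + 6910 = 10053 m/s.

Δv ≈ 10.1 km/s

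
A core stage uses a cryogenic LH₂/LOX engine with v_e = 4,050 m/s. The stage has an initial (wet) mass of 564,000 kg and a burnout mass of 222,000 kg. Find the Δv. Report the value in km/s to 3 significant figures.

Using Δv = v_e ln(m₀/m_f): Δv = v_e · ln(m₀/m_f) = 4050.0 × ln(2.541) = 4050.0 × 0.9324 ≈ 3776.1 m/s.

Δv ≈ 3.78 km/s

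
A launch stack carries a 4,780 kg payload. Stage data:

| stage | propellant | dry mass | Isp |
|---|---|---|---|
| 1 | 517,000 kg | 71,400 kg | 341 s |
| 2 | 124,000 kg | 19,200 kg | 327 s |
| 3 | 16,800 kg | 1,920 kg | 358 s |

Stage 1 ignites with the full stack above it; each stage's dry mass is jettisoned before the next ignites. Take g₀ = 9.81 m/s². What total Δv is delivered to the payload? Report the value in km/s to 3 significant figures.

Ignition mass of stage 1 = 517,000+71,400 + 124,000+19,200 + 16,800+1,920 + 4,780 = 755,100 kg.
Stage 1: m₀ = 755,100 kg, m_f = 755,100 − 517,000 = 238,100 kg; Δv = 341×9.81×ln(3.171) = 3345.2×1.1542 ≈ 3861 m/s.
Stage 2: m₀ = 166,700 kg, m_f = 166,700 − 124,000 = 42,700 kg; Δv = 327×9.81×ln(3.904) = 3207.9×1.3620 ≈ 4369 m/s.
Stage 3: m₀ = 23,500 kg, m_f = 23,500 − 16,800 = 6,700 kg; Δv = 358×9.81×ln(3.507) = 3512.0×1.2549 ≈ 4407 m/s.
Total Δv = 3861 + 4369 + 4407 = 12637 m/s.

Δv ≈ 12.6 km/s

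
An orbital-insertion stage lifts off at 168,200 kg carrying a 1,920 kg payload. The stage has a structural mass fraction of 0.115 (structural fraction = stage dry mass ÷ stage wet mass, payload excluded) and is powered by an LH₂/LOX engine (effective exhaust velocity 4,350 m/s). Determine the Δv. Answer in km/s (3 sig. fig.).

Δv ≈ 9.04 km/s

Stage wet mass = m₀ − payload = 168,200 − 1,920 = 166,280 kg.
Stage dry mass = ε × stage wet mass = 0.115 × 166,280 = 19,122.2 kg.
Burnout mass m_f = stage dry + payload = 19,122.2 + 1,920 = 21,042.2 kg.
Δv = v_e · ln(168,200/21,042.2) = 4350.0 × ln(7.993) = 4350.0 × 2.0786 ≈ 9042 m/s.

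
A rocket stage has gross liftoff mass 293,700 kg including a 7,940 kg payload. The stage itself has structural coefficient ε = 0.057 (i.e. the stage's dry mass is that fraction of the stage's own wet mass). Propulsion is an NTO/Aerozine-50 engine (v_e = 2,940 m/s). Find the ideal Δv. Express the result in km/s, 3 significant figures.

Δv ≈ 7.34 km/s

Stage wet mass = m₀ − payload = 293,700 − 7,940 = 285,760 kg.
Stage dry mass = ε × stage wet mass = 0.057 × 285,760 = 16,288.3 kg.
Burnout mass m_f = stage dry + payload = 16,288.3 + 7,940 = 24,228.3 kg.
Δv = v_e · ln(293,700/24,228.3) = 2940.0 × ln(12.12) = 2940.0 × 2.4950 ≈ 7335 m/s.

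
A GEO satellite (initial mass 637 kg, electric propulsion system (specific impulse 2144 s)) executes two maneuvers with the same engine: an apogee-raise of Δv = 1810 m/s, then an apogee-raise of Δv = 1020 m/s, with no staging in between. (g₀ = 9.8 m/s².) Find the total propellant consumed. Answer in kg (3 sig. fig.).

total propellant consumed ≈ 80.3 kg

v_e = Isp · g₀ = 2144 × 9.8 = 21011.2 m/s.
After the first burn: m = 637 × exp(−1810/21011.2) = 637 × 0.91746 = 584.422 kg.
After the second burn: m = 584.422 × exp(−1020/21011.2) = 584.422 × 0.95261 = 556.726 kg.
Total propellant = m₀ − m_final = 637 − 556.726 = 80.274 kg.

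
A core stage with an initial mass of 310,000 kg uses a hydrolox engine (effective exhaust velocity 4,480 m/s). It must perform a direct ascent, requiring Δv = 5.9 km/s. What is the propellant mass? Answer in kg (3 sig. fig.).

Rocket equation: m₀/m_f = exp(Δv / v_e) = exp(5900 / 4480.0) = exp(1.3170) = 3.7321.
m_f = 310,000 / 3.7321 = 83,063.2 kg, so propellant = m₀ − m_f = 310,000 − 83,063.2 = 226,936.8 kg.

propellant mass ≈ 227000 kg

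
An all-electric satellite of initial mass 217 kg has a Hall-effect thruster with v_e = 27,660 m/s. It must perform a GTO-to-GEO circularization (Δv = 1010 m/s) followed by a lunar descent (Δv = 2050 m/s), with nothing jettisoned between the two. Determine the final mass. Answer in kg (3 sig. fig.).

After the first burn: m = 217 × exp(−1010/27660.0) = 217 × 0.96414 = 209.218 kg.
After the second burn: m = 209.218 × exp(−2050/27660.0) = 209.218 × 0.92857 = 194.274 kg.

final mass ≈ 194 kg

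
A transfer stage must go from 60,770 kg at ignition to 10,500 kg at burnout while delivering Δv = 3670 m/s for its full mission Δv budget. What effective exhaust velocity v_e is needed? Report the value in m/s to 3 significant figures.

v_e ≈ 2090 m/s

ln(m₀/m_f) = ln(60770/10500) = ln(5.788) = 1.7557.
v_e = Δv / ln(m₀/m_f) = 3670 / 1.7557 = 2090.3 m/s.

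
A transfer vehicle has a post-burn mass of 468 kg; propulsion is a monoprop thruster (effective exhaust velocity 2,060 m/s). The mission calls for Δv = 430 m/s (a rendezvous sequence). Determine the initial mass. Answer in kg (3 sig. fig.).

Rocket equation: m₀/m_f = exp(Δv / v_e) = exp(430 / 2060.0) = exp(0.2087) = 1.2321.
m₀ = m_f × 1.2321 = 468 × 1.2321 = 576.623 kg.

initial mass ≈ 577 kg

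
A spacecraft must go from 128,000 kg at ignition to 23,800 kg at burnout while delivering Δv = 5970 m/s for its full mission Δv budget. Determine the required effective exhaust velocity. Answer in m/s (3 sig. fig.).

v_e ≈ 3550 m/s

ln(m₀/m_f) = ln(128000/23800) = ln(5.378) = 1.6823.
v_e = Δv / ln(m₀/m_f) = 5970 / 1.6823 = 3548.6 m/s.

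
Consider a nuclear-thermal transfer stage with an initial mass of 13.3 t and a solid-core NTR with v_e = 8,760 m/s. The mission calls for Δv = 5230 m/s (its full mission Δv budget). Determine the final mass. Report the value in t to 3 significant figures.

final mass ≈ 7.32 t

Using Δv = v_e ln(m₀/m_f): m₀/m_f = exp(Δv / v_e) = exp(5230 / 8760.0) = exp(0.5970) = 1.8167.
m_f = m₀ / 1.8167 = 13.3 / 1.8167 = 7.32097 t.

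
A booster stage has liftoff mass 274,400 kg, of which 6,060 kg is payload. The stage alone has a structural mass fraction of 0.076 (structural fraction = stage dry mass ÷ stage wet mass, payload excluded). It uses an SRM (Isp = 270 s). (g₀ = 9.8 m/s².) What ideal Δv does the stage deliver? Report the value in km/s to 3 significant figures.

Stage wet mass = m₀ − payload = 274,400 − 6,060 = 268,340 kg.
Stage dry mass = ε × stage wet mass = 0.076 × 268,340 = 20,393.8 kg.
Burnout mass m_f = stage dry + payload = 20,393.8 + 6,060 = 26,453.8 kg.
v_e = Isp · g₀ = 270 × 9.8 = 2646.0 m/s.
By the Tsiolkovsky rocket equation, Δv = v_e · ln(274,400/26,453.8) = 2646.0 × ln(10.37) = 2646.0 × 2.3392 ≈ 6189 m/s.

Δv ≈ 6.19 km/s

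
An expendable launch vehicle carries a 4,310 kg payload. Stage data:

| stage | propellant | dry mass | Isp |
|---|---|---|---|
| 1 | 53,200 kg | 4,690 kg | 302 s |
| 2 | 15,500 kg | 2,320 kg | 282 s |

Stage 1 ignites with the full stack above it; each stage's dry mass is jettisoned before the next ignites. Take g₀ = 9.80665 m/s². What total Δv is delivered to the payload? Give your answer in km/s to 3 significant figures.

Ignition mass of stage 1 = 53,200+4,690 + 15,500+2,320 + 4,310 = 80,020 kg.
Stage 1: m₀ = 80,020 kg, m_f = 80,020 − 53,200 = 26,820 kg; Δv = 302×9.80665×ln(2.984) = 2961.6×1.0931 ≈ 3237 m/s.
Stage 2: m₀ = 22,130 kg, m_f = 22,130 − 15,500 = 6,630 kg; Δv = 282×9.80665×ln(3.338) = 2765.5×1.2053 ≈ 3333 m/s.
Total Δv = 3237 + 3333 = 6570 m/s.

Δv ≈ 6.57 km/s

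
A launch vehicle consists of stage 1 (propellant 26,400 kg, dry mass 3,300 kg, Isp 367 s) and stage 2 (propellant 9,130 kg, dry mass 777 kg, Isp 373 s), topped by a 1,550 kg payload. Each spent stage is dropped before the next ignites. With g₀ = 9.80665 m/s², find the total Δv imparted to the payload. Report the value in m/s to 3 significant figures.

Δv ≈ 9520 m/s

Ignition mass of stage 1 = 26,400+3,300 + 9,130+777 + 1,550 = 41,157 kg.
Stage 1: m₀ = 41,157 kg, m_f = 41,157 − 26,400 = 14,757 kg; Δv = 367×9.80665×ln(2.789) = 3599.0×1.0257 ≈ 3691 m/s.
Stage 2: m₀ = 11,457 kg, m_f = 11,457 − 9,130 = 2,327 kg; Δv = 373×9.80665×ln(4.924) = 3657.9×1.5940 ≈ 5831 m/s.
Total Δv = 3691 + 5831 = 9522 m/s.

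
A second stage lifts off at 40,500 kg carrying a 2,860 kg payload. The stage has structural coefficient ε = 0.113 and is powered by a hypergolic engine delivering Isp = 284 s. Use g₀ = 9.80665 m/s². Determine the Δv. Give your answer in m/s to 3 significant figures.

Stage wet mass = m₀ − payload = 40,500 − 2,860 = 37,640 kg.
Stage dry mass = ε × stage wet mass = 0.113 × 37,640 = 4,253.32 kg.
Burnout mass m_f = stage dry + payload = 4,253.32 + 2,860 = 7,113.32 kg.
v_e = Isp · g₀ = 284 × 9.80665 = 2785.1 m/s.
Δv = v_e · ln(40,500/7,113.32) = 2785.1 × ln(5.694) = 2785.1 × 1.7393 ≈ 4844 m/s.

Δv ≈ 4840 m/s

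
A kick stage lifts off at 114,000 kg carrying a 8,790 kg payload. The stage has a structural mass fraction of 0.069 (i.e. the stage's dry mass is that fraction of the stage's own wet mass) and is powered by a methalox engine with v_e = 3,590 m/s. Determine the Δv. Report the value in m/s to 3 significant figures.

Stage wet mass = m₀ − payload = 114,000 − 8,790 = 105,210 kg.
Stage dry mass = ε × stage wet mass = 0.069 × 105,210 = 7,259.49 kg.
Burnout mass m_f = stage dry + payload = 7,259.49 + 8,790 = 16,049.49 kg.
Rocket equation: Δv = v_e · ln(114,000/16,049.49) = 3590.0 × ln(7.103) = 3590.0 × 1.9605 ≈ 7038 m/s.

Δv ≈ 7040 m/s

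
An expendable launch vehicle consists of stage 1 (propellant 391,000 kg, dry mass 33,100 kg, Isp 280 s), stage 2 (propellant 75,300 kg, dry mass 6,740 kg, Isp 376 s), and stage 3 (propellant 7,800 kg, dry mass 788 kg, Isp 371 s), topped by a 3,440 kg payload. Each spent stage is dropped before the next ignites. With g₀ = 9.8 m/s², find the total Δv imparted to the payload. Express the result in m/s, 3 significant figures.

Δv ≈ 13600 m/s

Ignition mass of stage 1 = 391,000+33,100 + 75,300+6,740 + 7,800+788 + 3,440 = 518,168 kg.
Stage 1: m₀ = 518,168 kg, m_f = 518,168 − 391,000 = 127,168 kg; Δv = 280×9.8×ln(4.075) = 2744.0×1.4048 ≈ 3855 m/s.
Stage 2: m₀ = 94,068 kg, m_f = 94,068 − 75,300 = 18,768 kg; Δv = 376×9.8×ln(5.012) = 3684.8×1.6119 ≈ 5939 m/s.
Stage 3: m₀ = 12,028 kg, m_f = 12,028 − 7,800 = 4,228 kg; Δv = 371×9.8×ln(2.845) = 3635.8×1.0455 ≈ 3801 m/s.
Total Δv = 3855 + 5939 + 3801 = 13595 m/s.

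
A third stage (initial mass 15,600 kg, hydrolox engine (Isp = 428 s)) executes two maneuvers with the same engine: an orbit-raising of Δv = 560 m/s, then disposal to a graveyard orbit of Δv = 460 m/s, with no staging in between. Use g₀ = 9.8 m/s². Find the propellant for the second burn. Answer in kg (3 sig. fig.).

propellant for the second burn ≈ 1420 kg

v_e = Isp · g₀ = 428 × 9.8 = 4194.4 m/s.
After the first burn: m = 15600 × exp(−560/4194.4) = 15600 × 0.87502 = 13,650.3 kg.
After the second burn: m = 13,650.3 × exp(−460/4194.4) = 13,650.3 × 0.89613 = 12,232.4 kg.
Second-burn propellant = 13,650.3 − 12,232.4 = 1,417.9 kg.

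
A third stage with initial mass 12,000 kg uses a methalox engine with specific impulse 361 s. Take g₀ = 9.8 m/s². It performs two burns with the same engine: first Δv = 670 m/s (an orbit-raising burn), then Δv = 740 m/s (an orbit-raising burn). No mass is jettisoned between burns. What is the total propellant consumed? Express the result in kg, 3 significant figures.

total propellant consumed ≈ 3940 kg

v_e = Isp · g₀ = 361 × 9.8 = 3537.8 m/s.
After the first burn: m = 12000 × exp(−670/3537.8) = 12000 × 0.82747 = 9,929.64 kg.
After the second burn: m = 9,929.64 × exp(−740/3537.8) = 9,929.64 × 0.81126 = 8,055.52 kg.
Total propellant = m₀ − m_final = 12000 − 8,055.52 = 3,944.48 kg.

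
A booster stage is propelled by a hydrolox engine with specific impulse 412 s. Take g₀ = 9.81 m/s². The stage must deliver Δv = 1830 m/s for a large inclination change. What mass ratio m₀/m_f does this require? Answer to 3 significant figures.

v_e = Isp · g₀ = 412 × 9.81 = 4041.7 m/s.
m₀/m_f = exp(Δv / v_e) = exp(1830 / 4041.7) = exp(0.4528) = 1.5727.

mass ratio ≈ 1.57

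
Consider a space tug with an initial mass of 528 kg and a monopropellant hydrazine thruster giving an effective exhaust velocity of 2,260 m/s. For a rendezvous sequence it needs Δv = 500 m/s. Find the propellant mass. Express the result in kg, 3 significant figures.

m₀/m_f = exp(Δv / v_e) = exp(500 / 2260.0) = exp(0.2212) = 1.2476.
m_f = 528 / 1.2476 = 423.213 kg, so propellant = m₀ − m_f = 528 − 423.213 = 104.787 kg.

propellant mass ≈ 105 kg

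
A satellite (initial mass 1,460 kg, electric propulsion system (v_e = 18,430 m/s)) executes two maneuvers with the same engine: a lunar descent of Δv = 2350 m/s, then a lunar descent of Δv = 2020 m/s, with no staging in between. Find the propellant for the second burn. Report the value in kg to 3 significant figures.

After the first burn: m = 1460 × exp(−2350/18430.0) = 1460 × 0.88029 = 1,285.22 kg.
After the second burn: m = 1,285.22 × exp(−2020/18430.0) = 1,285.22 × 0.89619 = 1,151.8 kg.
Second-burn propellant = 1,285.22 − 1,151.8 = 133.42 kg.

propellant for the second burn ≈ 133 kg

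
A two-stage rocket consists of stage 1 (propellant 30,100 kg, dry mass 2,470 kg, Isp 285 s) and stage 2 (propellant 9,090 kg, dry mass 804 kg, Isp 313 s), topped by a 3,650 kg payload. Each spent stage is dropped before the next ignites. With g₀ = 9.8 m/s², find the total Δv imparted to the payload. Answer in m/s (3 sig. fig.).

Δv ≈ 6370 m/s

Ignition mass of stage 1 = 30,100+2,470 + 9,090+804 + 3,650 = 46,114 kg.
Stage 1: m₀ = 46,114 kg, m_f = 46,114 − 30,100 = 16,014 kg; Δv = 285×9.8×ln(2.88) = 2793.0×1.0577 ≈ 2954 m/s.
Stage 2: m₀ = 13,544 kg, m_f = 13,544 − 9,090 = 4,454 kg; Δv = 313×9.8×ln(3.041) = 3067.4×1.1121 ≈ 3411 m/s.
Total Δv = 2954 + 3411 = 6365 m/s.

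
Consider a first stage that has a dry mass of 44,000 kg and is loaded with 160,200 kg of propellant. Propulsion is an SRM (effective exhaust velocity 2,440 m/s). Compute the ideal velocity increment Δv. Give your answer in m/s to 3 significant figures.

m₀ = m_dry + m_prop = 44,000 + 160,200 = 204,200 kg.
From the ideal rocket equation, Δv = v_e · ln(m₀/m_f) = 2440.0 × ln(4.641) = 2440.0 × 1.5349 ≈ 3745.2 m/s.

Δv ≈ 3750 m/s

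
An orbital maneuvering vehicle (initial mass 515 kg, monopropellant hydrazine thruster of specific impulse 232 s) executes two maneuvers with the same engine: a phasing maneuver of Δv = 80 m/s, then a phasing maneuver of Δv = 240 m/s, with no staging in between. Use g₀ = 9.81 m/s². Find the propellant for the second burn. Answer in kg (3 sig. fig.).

v_e = Isp · g₀ = 232 × 9.81 = 2275.9 m/s.
After the first burn: m = 515 × exp(−80/2275.9) = 515 × 0.96546 = 497.212 kg.
After the second burn: m = 497.212 × exp(−240/2275.9) = 497.212 × 0.89992 = 447.451 kg.
Second-burn propellant = 497.212 − 447.451 = 49.761 kg.

propellant for the second burn ≈ 49.8 kg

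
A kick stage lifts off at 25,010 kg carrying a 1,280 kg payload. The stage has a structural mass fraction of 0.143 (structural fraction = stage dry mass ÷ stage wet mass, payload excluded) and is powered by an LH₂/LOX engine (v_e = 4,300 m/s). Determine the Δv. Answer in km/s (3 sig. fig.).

Stage wet mass = m₀ − payload = 25,010 − 1,280 = 23,730 kg.
Stage dry mass = ε × stage wet mass = 0.143 × 23,730 = 3,393.39 kg.
Burnout mass m_f = stage dry + payload = 3,393.39 + 1,280 = 4,673.39 kg.
By the Tsiolkovsky rocket equation, Δv = v_e · ln(25,010/4,673.39) = 4300.0 × ln(5.352) = 4300.0 × 1.6774 ≈ 7213 m/s.

Δv ≈ 7.21 km/s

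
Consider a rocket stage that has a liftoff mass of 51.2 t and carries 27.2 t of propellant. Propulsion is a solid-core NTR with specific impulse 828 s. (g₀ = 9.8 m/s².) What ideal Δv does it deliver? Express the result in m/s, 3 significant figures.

v_e = Isp · g₀ = 828 × 9.8 = 8114.4 m/s.
m_f = m₀ − m_prop = 51.2 − 27.2 = 24 t.
Rocket equation: Δv = v_e · ln(m₀/m_f) = 8114.4 × ln(2.133) = 8114.4 × 0.7577 ≈ 6148.2 m/s.

Δv ≈ 6150 m/s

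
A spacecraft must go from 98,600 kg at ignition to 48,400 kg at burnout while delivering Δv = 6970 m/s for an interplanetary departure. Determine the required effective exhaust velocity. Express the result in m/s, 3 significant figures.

ln(m₀/m_f) = ln(98600/48400) = ln(2.037) = 0.7116.
Rocket equation: v_e = Δv / ln(m₀/m_f) = 6970 / 0.7116 = 9795.2 m/s.

v_e ≈ 9800 m/s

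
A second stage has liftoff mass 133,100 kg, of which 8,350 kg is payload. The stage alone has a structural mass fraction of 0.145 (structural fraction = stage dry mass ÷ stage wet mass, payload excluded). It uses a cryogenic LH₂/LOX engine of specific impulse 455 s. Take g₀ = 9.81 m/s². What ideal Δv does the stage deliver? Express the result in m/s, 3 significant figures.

Δv ≈ 7210 m/s

Stage wet mass = m₀ − payload = 133,100 − 8,350 = 124,750 kg.
Stage dry mass = ε × stage wet mass = 0.145 × 124,750 = 18,088.8 kg.
Burnout mass m_f = stage dry + payload = 18,088.8 + 8,350 = 26,438.8 kg.
v_e = Isp · g₀ = 455 × 9.81 = 4463.6 m/s.
Δv = v_e · ln(133,100/26,438.8) = 4463.6 × ln(5.034) = 4463.6 × 1.6163 ≈ 7214 m/s.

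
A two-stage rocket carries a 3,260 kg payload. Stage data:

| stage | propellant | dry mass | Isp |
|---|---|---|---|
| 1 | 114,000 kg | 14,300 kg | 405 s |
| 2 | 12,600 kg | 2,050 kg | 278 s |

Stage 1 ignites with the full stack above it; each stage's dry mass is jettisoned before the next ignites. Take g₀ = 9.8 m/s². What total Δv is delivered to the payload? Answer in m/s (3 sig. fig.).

Δv ≈ 9320 m/s

Ignition mass of stage 1 = 114,000+14,300 + 12,600+2,050 + 3,260 = 146,210 kg.
Stage 1: m₀ = 146,210 kg, m_f = 146,210 − 114,000 = 32,210 kg; Δv = 405×9.8×ln(4.539) = 3969.0×1.5128 ≈ 6004 m/s.
Stage 2: m₀ = 17,910 kg, m_f = 17,910 − 12,600 = 5,310 kg; Δv = 278×9.8×ln(3.373) = 2724.4×1.2158 ≈ 3312 m/s.
Total Δv = 6004 + 3312 = 9316 m/s.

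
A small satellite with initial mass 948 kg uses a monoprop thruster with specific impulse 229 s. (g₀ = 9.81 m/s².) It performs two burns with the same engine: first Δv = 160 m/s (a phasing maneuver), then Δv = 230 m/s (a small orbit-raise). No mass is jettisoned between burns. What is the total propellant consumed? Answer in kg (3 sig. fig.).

v_e = Isp · g₀ = 229 × 9.81 = 2246.5 m/s.
After the first burn: m = 948 × exp(−160/2246.5) = 948 × 0.93125 = 882.825 kg.
After the second burn: m = 882.825 × exp(−230/2246.5) = 882.825 × 0.90268 = 796.908 kg.
Total propellant = m₀ − m_final = 948 − 796.908 = 151.092 kg.

total propellant consumed ≈ 151 kg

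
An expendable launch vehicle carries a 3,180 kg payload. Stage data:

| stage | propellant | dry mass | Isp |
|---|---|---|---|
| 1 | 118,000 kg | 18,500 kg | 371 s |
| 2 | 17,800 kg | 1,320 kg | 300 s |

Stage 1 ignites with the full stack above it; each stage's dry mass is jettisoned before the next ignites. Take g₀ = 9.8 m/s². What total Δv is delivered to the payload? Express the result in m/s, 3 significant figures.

Ignition mass of stage 1 = 118,000+18,500 + 17,800+1,320 + 3,180 = 158,800 kg.
Stage 1: m₀ = 158,800 kg, m_f = 158,800 − 118,000 = 40,800 kg; Δv = 371×9.8×ln(3.892) = 3635.8×1.3590 ≈ 4941 m/s.
Stage 2: m₀ = 22,300 kg, m_f = 22,300 − 17,800 = 4,500 kg; Δv = 300×9.8×ln(4.956) = 2940.0×1.6005 ≈ 4705 m/s.
Total Δv = 4941 + 4705 = 9646 m/s.

Δv ≈ 9650 m/s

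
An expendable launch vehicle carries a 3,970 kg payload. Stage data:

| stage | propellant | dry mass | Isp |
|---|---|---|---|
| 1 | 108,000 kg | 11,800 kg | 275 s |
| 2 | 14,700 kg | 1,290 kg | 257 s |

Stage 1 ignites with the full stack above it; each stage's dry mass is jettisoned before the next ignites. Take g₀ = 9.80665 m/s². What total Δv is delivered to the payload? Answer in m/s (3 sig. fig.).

Δv ≈ 7360 m/s

Ignition mass of stage 1 = 108,000+11,800 + 14,700+1,290 + 3,970 = 139,760 kg.
Stage 1: m₀ = 139,760 kg, m_f = 139,760 − 108,000 = 31,760 kg; Δv = 275×9.80665×ln(4.401) = 2696.8×1.4817 ≈ 3996 m/s.
Stage 2: m₀ = 19,960 kg, m_f = 19,960 − 14,700 = 5,260 kg; Δv = 257×9.80665×ln(3.795) = 2520.3×1.3336 ≈ 3361 m/s.
Total Δv = 3996 + 3361 = 7357 m/s.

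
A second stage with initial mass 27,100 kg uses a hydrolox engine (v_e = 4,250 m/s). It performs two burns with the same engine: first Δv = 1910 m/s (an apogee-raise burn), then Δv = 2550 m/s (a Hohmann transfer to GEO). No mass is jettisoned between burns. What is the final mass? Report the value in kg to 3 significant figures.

final mass ≈ 9490 kg

After the first burn: m = 27100 × exp(−1910/4250.0) = 27100 × 0.63800 = 17,289.8 kg.
After the second burn: m = 17,289.8 × exp(−2550/4250.0) = 17,289.8 × 0.54881 = 9,488.82 kg.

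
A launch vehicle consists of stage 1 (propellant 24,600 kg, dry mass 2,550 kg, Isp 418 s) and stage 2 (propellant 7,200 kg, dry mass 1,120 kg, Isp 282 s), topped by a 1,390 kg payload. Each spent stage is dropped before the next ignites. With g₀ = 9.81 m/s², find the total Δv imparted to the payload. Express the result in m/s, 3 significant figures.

Δv ≈ 8260 m/s

Ignition mass of stage 1 = 24,600+2,550 + 7,200+1,120 + 1,390 = 36,860 kg.
Stage 1: m₀ = 36,860 kg, m_f = 36,860 − 24,600 = 12,260 kg; Δv = 418×9.81×ln(3.007) = 4100.6×1.1008 ≈ 4514 m/s.
Stage 2: m₀ = 9,710 kg, m_f = 9,710 − 7,200 = 2,510 kg; Δv = 282×9.81×ln(3.869) = 2766.4×1.3529 ≈ 3743 m/s.
Total Δv = 4514 + 3743 = 8257 m/s.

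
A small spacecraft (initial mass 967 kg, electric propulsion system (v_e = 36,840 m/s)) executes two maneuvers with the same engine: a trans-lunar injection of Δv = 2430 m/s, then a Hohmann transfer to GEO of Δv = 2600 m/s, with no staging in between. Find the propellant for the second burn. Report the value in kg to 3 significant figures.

propellant for the second burn ≈ 61.7 kg

After the first burn: m = 967 × exp(−2430/36840.0) = 967 × 0.93617 = 905.276 kg.
After the second burn: m = 905.276 × exp(−2600/36840.0) = 905.276 × 0.93186 = 843.59 kg.
Second-burn propellant = 905.276 − 843.59 = 61.686 kg.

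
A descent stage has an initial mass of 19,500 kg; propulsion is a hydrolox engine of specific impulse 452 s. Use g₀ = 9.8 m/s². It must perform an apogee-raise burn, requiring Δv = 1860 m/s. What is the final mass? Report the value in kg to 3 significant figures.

final mass ≈ 12800 kg

v_e = Isp · g₀ = 452 × 9.8 = 4429.6 m/s.
Using Δv = v_e ln(m₀/m_f): m₀/m_f = exp(Δv / v_e) = exp(1860 / 4429.6) = exp(0.4199) = 1.5218.
m_f = m₀ / 1.5218 = 19,500 / 1.5218 = 12,813.8 kg.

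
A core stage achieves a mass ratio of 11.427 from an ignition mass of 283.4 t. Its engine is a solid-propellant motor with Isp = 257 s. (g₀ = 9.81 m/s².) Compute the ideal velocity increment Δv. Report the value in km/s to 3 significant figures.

v_e = Isp · g₀ = 257 × 9.81 = 2521.2 m/s.
Using Δv = v_e ln(m₀/m_f): Δv = v_e · ln(11.427) = 2521.2 × 2.4360 ≈ 6141.5 m/s.

Δv ≈ 6.14 km/s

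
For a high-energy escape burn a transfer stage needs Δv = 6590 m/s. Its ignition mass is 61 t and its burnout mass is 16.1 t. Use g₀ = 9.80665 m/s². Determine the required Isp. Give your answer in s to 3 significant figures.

ln(m₀/m_f) = ln(61000/16100) = ln(3.789) = 1.3321.
Rocket equation: v_e = Δv / ln(m₀/m_f) = 6590 / 1.3321 = 4947.2 m/s.
Isp = v_e / g₀ = 4947.2 / 9.80665 = 504.5 s.

Isp ≈ 504 s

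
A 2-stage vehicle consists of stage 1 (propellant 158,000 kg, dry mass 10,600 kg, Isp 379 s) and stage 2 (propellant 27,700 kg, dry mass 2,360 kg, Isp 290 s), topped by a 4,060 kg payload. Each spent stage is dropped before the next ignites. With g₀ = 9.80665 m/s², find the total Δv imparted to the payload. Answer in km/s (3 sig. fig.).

Ignition mass of stage 1 = 158,000+10,600 + 27,700+2,360 + 4,060 = 202,720 kg.
Stage 1: m₀ = 202,720 kg, m_f = 202,720 − 158,000 = 44,720 kg; Δv = 379×9.80665×ln(4.533) = 3716.7×1.5114 ≈ 5617 m/s.
Stage 2: m₀ = 34,120 kg, m_f = 34,120 − 27,700 = 6,420 kg; Δv = 290×9.80665×ln(5.315) = 2843.9×1.6705 ≈ 4751 m/s.
Total Δv = 5617 + 4751 = 10368 m/s.

Δv ≈ 10.4 km/s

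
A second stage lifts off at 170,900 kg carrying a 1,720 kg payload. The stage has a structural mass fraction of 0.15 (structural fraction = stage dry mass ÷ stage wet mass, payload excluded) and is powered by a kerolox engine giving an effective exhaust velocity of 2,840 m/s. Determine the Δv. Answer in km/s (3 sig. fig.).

Stage wet mass = m₀ − payload = 170,900 − 1,720 = 169,180 kg.
Stage dry mass = ε × stage wet mass = 0.15 × 169,180 = 25,377 kg.
Burnout mass m_f = stage dry + payload = 25,377 + 1,720 = 27,097 kg.
From the ideal rocket equation, Δv = v_e · ln(170,900/27,097) = 2840.0 × ln(6.307) = 2840.0 × 1.8417 ≈ 5230 m/s.

Δv ≈ 5.23 km/s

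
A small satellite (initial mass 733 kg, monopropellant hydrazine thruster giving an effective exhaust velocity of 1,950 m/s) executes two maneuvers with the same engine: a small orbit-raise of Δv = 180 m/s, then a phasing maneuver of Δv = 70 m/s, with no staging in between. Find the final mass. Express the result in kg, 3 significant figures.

After the first burn: m = 733 × exp(−180/1950.0) = 733 × 0.91182 = 668.364 kg.
After the second burn: m = 668.364 × exp(−70/1950.0) = 668.364 × 0.96474 = 644.797 kg.

final mass ≈ 645 kg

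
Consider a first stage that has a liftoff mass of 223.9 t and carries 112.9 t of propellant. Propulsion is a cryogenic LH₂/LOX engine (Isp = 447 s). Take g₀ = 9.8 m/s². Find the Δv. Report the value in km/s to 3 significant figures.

v_e = Isp · g₀ = 447 × 9.8 = 4380.6 m/s.
m_f = m₀ − m_prop = 223.9 − 112.9 = 111 t.
Δv = v_e · ln(m₀/m_f) = 4380.6 × ln(2.017) = 4380.6 × 0.7017 ≈ 3073.7 m/s.

Δv ≈ 3.07 km/s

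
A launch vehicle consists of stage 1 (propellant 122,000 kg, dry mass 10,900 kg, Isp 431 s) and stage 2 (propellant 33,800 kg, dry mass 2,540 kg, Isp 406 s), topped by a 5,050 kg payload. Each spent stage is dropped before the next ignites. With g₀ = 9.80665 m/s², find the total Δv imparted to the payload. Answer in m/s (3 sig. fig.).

Ignition mass of stage 1 = 122,000+10,900 + 33,800+2,540 + 5,050 = 174,290 kg.
Stage 1: m₀ = 174,290 kg, m_f = 174,290 − 122,000 = 52,290 kg; Δv = 431×9.80665×ln(3.333) = 4226.7×1.2039 ≈ 5089 m/s.
Stage 2: m₀ = 41,390 kg, m_f = 41,390 − 33,800 = 7,590 kg; Δv = 406×9.80665×ln(5.453) = 3981.5×1.6962 ≈ 6753 m/s.
Total Δv = 5089 + 6753 = 11842 m/s.

Δv ≈ 11800 m/s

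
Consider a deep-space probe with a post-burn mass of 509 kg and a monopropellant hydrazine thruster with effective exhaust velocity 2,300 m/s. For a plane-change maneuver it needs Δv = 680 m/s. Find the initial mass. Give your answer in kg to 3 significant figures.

initial mass ≈ 684 kg

From the ideal rocket equation, m₀/m_f = exp(Δv / v_e) = exp(680 / 2300.0) = exp(0.2957) = 1.3440.
m₀ = m_f × 1.3440 = 509 × 1.3440 = 684.096 kg.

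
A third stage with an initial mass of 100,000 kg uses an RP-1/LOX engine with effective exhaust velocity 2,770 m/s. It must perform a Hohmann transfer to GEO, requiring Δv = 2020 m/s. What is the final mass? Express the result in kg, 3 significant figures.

final mass ≈ 48200 kg

By the Tsiolkovsky rocket equation, m₀/m_f = exp(Δv / v_e) = exp(2020 / 2770.0) = exp(0.7292) = 2.0735.
m_f = m₀ / 2.0735 = 100,000 / 2.0735 = 48,227.6 kg.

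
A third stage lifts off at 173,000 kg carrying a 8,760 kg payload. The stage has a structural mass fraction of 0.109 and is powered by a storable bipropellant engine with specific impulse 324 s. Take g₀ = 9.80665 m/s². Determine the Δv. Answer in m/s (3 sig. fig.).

Stage wet mass = m₀ − payload = 173,000 − 8,760 = 164,240 kg.
Stage dry mass = ε × stage wet mass = 0.109 × 164,240 = 17,902.2 kg.
Burnout mass m_f = stage dry + payload = 17,902.2 + 8,760 = 26,662.2 kg.
v_e = Isp · g₀ = 324 × 9.80665 = 3177.4 m/s.
Using Δv = v_e ln(m₀/m_f): Δv = v_e · ln(173,000/26,662.2) = 3177.4 × ln(6.489) = 3177.4 × 1.8700 ≈ 5942 m/s.

Δv ≈ 5940 m/s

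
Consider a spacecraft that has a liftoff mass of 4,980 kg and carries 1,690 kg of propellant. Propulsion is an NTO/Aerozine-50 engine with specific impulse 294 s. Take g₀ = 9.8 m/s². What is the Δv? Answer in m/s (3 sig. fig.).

Δv ≈ 1190 m/s

v_e = Isp · g₀ = 294 × 9.8 = 2881.2 m/s.
m_f = m₀ − m_prop = 4,980 − 1,690 = 3,290 kg.
Δv = v_e · ln(m₀/m_f) = 2881.2 × ln(1.514) = 2881.2 × 0.4145 ≈ 1194.4 m/s.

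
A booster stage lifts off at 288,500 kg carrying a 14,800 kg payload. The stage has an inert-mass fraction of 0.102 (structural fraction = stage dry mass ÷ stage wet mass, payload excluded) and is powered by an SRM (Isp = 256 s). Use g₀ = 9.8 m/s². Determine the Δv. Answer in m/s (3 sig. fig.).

Stage wet mass = m₀ − payload = 288,500 − 14,800 = 273,700 kg.
Stage dry mass = ε × stage wet mass = 0.102 × 273,700 = 27,917.4 kg.
Burnout mass m_f = stage dry + payload = 27,917.4 + 14,800 = 42,717.4 kg.
v_e = Isp · g₀ = 256 × 9.8 = 2508.8 m/s.
By the Tsiolkovsky rocket equation, Δv = v_e · ln(288,500/42,717.4) = 2508.8 × ln(6.754) = 2508.8 × 1.9101 ≈ 4792 m/s.

Δv ≈ 4790 m/s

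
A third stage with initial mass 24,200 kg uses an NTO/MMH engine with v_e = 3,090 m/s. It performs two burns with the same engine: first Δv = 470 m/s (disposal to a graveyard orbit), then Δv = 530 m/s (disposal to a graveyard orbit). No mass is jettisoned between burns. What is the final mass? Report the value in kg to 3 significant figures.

final mass ≈ 17500 kg

After the first burn: m = 24200 × exp(−470/3090.0) = 24200 × 0.85890 = 20,785.4 kg.
After the second burn: m = 20,785.4 × exp(−530/3090.0) = 20,785.4 × 0.84238 = 17,509.2 kg.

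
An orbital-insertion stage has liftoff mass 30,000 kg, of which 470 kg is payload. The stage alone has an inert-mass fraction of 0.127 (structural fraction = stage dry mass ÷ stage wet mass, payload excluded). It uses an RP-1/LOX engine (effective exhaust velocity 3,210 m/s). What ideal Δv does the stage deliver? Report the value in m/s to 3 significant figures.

Stage wet mass = m₀ − payload = 30,000 − 470 = 29,530 kg.
Stage dry mass = ε × stage wet mass = 0.127 × 29,530 = 3,750.31 kg.
Burnout mass m_f = stage dry + payload = 3,750.31 + 470 = 4,220.31 kg.
Rocket equation: Δv = v_e · ln(30,000/4,220.31) = 3210.0 × ln(7.108) = 3210.0 × 1.9613 ≈ 6296 m/s.

Δv ≈ 6300 m/s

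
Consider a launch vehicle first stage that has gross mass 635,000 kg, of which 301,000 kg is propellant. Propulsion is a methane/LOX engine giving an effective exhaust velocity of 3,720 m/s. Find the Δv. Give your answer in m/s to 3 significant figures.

m_f = m₀ − m_prop = 635,000 − 301,000 = 334,000 kg.
Δv = v_e · ln(m₀/m_f) = 3720.0 × ln(1.901) = 3720.0 × 0.6425 ≈ 2390.0 m/s.

Δv ≈ 2390 m/s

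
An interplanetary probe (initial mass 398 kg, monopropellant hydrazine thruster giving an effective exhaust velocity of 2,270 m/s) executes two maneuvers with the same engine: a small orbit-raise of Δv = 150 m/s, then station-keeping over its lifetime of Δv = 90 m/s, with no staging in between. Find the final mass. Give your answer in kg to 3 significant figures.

final mass ≈ 358 kg

After the first burn: m = 398 × exp(−150/2270.0) = 398 × 0.93606 = 372.552 kg.
After the second burn: m = 372.552 × exp(−90/2270.0) = 372.552 × 0.96113 = 358.071 kg.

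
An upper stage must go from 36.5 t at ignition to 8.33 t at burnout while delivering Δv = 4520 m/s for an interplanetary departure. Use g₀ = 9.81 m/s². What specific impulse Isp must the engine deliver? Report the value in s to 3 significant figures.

Isp ≈ 312 s

ln(m₀/m_f) = ln(36500/8330) = ln(4.382) = 1.4774.
Rocket equation: v_e = Δv / ln(m₀/m_f) = 4520 / 1.4774 = 3059.3 m/s.
Isp = v_e / g₀ = 3059.3 / 9.81 = 311.9 s.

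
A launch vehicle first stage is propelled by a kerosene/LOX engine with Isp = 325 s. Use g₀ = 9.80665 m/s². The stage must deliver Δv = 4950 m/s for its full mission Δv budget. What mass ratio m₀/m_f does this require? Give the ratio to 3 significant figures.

mass ratio ≈ 4.73

v_e = Isp · g₀ = 325 × 9.80665 = 3187.2 m/s.
m₀/m_f = exp(Δv / v_e) = exp(4950 / 3187.2) = exp(1.5531) = 4.7261.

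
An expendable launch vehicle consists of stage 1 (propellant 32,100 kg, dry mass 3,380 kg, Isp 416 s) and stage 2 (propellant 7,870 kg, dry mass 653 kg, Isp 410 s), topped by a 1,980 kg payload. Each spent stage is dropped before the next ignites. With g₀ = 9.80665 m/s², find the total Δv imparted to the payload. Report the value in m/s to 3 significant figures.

Ignition mass of stage 1 = 32,100+3,380 + 7,870+653 + 1,980 = 45,983 kg.
Stage 1: m₀ = 45,983 kg, m_f = 45,983 − 32,100 = 13,883 kg; Δv = 416×9.80665×ln(3.312) = 4079.6×1.1976 ≈ 4886 m/s.
Stage 2: m₀ = 10,503 kg, m_f = 10,503 − 7,870 = 2,633 kg; Δv = 410×9.80665×ln(3.989) = 4020.7×1.3835 ≈ 5563 m/s.
Total Δv = 4886 + 5563 = 10449 m/s.

Δv ≈ 10400 m/s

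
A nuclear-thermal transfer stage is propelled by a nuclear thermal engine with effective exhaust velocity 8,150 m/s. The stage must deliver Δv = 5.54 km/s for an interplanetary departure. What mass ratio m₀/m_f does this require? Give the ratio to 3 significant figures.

mass ratio ≈ 1.97

Rocket equation: m₀/m_f = exp(Δv / v_e) = exp(5540 / 8150.0) = exp(0.6798) = 1.9734.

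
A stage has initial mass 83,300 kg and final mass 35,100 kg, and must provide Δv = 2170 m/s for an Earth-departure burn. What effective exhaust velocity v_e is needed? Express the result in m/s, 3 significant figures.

ln(m₀/m_f) = ln(83300/35100) = ln(2.373) = 0.8642.
Rocket equation: v_e = Δv / ln(m₀/m_f) = 2170 / 0.8642 = 2510.9 m/s.

v_e ≈ 2510 m/s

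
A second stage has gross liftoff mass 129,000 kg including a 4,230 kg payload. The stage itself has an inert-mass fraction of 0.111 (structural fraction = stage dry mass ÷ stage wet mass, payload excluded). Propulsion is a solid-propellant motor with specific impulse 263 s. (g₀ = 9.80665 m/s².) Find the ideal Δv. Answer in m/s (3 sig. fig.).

Stage wet mass = m₀ − payload = 129,000 − 4,230 = 124,770 kg.
Stage dry mass = ε × stage wet mass = 0.111 × 124,770 = 13,849.5 kg.
Burnout mass m_f = stage dry + payload = 13,849.5 + 4,230 = 18,079.5 kg.
v_e = Isp · g₀ = 263 × 9.80665 = 2579.1 m/s.
Δv = v_e · ln(129,000/18,079.5) = 2579.1 × ln(7.135) = 2579.1 × 1.9650 ≈ 5068 m/s.

Δv ≈ 5070 m/s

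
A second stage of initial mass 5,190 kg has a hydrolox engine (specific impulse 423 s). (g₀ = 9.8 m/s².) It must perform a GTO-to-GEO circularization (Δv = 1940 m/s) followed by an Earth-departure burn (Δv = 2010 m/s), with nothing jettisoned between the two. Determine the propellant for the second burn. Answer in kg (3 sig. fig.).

v_e = Isp · g₀ = 423 × 9.8 = 4145.4 m/s.
After the first burn: m = 5190 × exp(−1940/4145.4) = 5190 × 0.62626 = 3,250.29 kg.
After the second burn: m = 3,250.29 × exp(−2010/4145.4) = 3,250.29 × 0.61577 = 2,001.43 kg.
Second-burn propellant = 3,250.29 − 2,001.43 = 1,248.86 kg.

propellant for the second burn ≈ 1250 kg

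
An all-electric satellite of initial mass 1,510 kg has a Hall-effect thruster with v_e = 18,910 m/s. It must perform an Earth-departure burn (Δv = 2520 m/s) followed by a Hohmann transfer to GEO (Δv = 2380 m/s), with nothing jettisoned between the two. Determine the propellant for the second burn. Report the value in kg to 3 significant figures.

After the first burn: m = 1510 × exp(−2520/18910.0) = 1510 × 0.87524 = 1,321.61 kg.
After the second burn: m = 1,321.61 × exp(−2380/18910.0) = 1,321.61 × 0.88174 = 1,165.32 kg.
Second-burn propellant = 1,321.61 − 1,165.32 = 156.29 kg.

propellant for the second burn ≈ 156 kg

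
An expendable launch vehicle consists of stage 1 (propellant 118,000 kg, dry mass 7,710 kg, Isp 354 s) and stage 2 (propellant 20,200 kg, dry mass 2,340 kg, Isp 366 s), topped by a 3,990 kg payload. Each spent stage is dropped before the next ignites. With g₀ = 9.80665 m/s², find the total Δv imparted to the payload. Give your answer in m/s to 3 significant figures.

Ignition mass of stage 1 = 118,000+7,710 + 20,200+2,340 + 3,990 = 152,240 kg.
Stage 1: m₀ = 152,240 kg, m_f = 152,240 − 118,000 = 34,240 kg; Δv = 354×9.80665×ln(4.446) = 3471.6×1.4921 ≈ 5180 m/s.
Stage 2: m₀ = 26,530 kg, m_f = 26,530 − 20,200 = 6,330 kg; Δv = 366×9.80665×ln(4.191) = 3589.2×1.4330 ≈ 5143 m/s.
Total Δv = 5180 + 5143 = 10323 m/s.

Δv ≈ 10300 m/s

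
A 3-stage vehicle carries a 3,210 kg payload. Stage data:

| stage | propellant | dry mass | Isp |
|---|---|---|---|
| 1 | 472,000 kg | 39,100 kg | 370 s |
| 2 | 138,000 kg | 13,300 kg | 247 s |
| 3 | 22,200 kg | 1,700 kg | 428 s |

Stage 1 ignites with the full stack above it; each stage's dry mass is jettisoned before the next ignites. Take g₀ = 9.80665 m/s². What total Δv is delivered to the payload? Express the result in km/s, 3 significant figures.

Ignition mass of stage 1 = 472,000+39,100 + 138,000+13,300 + 22,200+1,700 + 3,210 = 689,510 kg.
Stage 1: m₀ = 689,510 kg, m_f = 689,510 − 472,000 = 217,510 kg; Δv = 370×9.80665×ln(3.17) = 3628.5×1.1537 ≈ 4186 m/s.
Stage 2: m₀ = 178,410 kg, m_f = 178,410 − 138,000 = 40,410 kg; Δv = 247×9.80665×ln(4.415) = 2422.2×1.4850 ≈ 3597 m/s.
Stage 3: m₀ = 27,110 kg, m_f = 27,110 − 22,200 = 4,910 kg; Δv = 428×9.80665×ln(5.521) = 4197.2×1.7086 ≈ 7172 m/s.
Total Δv = 4186 + 3597 + 7172 = 14955 m/s.

Δv ≈ 15.0 km/s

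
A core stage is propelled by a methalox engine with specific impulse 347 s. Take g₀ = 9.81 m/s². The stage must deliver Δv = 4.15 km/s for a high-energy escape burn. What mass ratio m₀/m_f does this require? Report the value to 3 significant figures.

mass ratio ≈ 3.38

v_e = Isp · g₀ = 347 × 9.81 = 3404.1 m/s.
By the Tsiolkovsky rocket equation, m₀/m_f = exp(Δv / v_e) = exp(4150 / 3404.1) = exp(1.2191) = 3.3842.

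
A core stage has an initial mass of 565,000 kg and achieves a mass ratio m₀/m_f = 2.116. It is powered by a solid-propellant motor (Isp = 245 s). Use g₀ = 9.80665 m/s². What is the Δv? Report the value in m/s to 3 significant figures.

v_e = Isp · g₀ = 245 × 9.80665 = 2402.6 m/s.
By the Tsiolkovsky rocket equation, Δv = v_e · ln(2.116) = 2402.6 × 0.7495 ≈ 1800.8 m/s.

Δv ≈ 1800 m/s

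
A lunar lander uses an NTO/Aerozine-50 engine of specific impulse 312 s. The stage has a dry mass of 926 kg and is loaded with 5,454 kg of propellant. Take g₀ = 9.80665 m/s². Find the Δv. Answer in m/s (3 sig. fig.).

Δv ≈ 5910 m/s

v_e = Isp · g₀ = 312 × 9.80665 = 3059.7 m/s.
m₀ = m_dry + m_prop = 926 + 5,454 = 6,380 kg.
Using Δv = v_e ln(m₀/m_f): Δv = v_e · ln(m₀/m_f) = 3059.7 × ln(6.89) = 3059.7 × 1.9300 ≈ 5905.3 m/s.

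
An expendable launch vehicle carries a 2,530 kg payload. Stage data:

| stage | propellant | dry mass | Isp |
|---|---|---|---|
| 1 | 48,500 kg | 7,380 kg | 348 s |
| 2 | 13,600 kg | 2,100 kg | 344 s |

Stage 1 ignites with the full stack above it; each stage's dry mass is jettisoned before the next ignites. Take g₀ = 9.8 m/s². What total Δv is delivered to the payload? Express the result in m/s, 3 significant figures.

Ignition mass of stage 1 = 48,500+7,380 + 13,600+2,100 + 2,530 = 74,110 kg.
Stage 1: m₀ = 74,110 kg, m_f = 74,110 − 48,500 = 25,610 kg; Δv = 348×9.8×ln(2.894) = 3410.4×1.0626 ≈ 3624 m/s.
Stage 2: m₀ = 18,230 kg, m_f = 18,230 − 13,600 = 4,630 kg; Δv = 344×9.8×ln(3.937) = 3371.2×1.3705 ≈ 4620 m/s.
Total Δv = 3624 + 4620 = 8244 m/s.

Δv ≈ 8240 m/s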